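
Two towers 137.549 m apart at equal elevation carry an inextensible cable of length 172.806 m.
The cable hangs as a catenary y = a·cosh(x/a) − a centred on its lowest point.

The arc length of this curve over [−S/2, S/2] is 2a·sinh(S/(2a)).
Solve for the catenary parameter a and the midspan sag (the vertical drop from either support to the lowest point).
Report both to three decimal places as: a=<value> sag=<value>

a=57.475 sag=46.298

seed: a₀ = √(S³/(24(L−S))) = √(137.549³/(24·35.257)) = 55.457190
iter 1: u=1.240137  f(a)=+2.813e+00  f'(a)=-1.478e+00  a ← 55.457190 − (+2.813e+00/-1.478e+00) = 57.360020
iter 2: u=1.198997  f(a)=+1.512e-01  f'(a)=-1.323e+00  a ← 57.360020 − (+1.512e-01/-1.323e+00) = 57.474335
iter 3: u=1.196612  f(a)=+4.923e-04  f'(a)=-1.314e+00  a ← 57.474335 − (+4.923e-04/-1.314e+00) = 57.474710
iter 4: u=1.196605  f(a)=+5.255e-09  f'(a)=-1.314e+00  a ← 57.474710 − (+5.255e-09/-1.314e+00) = 57.474710
iter 5: u=1.196605  f(a)=+0.000e+00  f'(a)=-1.314e+00  a ← 57.474710 − (+0.000e+00/-1.314e+00) = 57.474710
converged: |Δa| < 1e-12 after 5 iterations
sag = a·(cosh(S/(2a)) − 1) = 57.474710·(cosh(1.196605) − 1) = 46.298219
T_max/T_min = cosh(S/(2a)) = 1.805541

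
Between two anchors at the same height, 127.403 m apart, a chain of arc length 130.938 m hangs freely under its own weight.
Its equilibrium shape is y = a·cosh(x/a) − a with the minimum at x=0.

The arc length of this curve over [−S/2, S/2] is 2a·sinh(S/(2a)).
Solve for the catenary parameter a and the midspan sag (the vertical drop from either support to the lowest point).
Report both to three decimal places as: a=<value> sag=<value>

a=156.769 sag=13.121

seed: a₀ = √(S³/(24(L−S))) = √(127.403³/(24·3.535)) = 156.123814
iter 1: u=0.408019  f(a)=+2.954e-02  f'(a)=-4.604e-02  a ← 156.123814 − (+2.954e-02/-4.604e-02) = 156.765436
iter 2: u=0.406349  f(a)=+1.831e-04  f'(a)=-4.547e-02  a ← 156.765436 − (+1.831e-04/-4.547e-02) = 156.769462
iter 3: u=0.406339  f(a)=+7.132e-09  f'(a)=-4.547e-02  a ← 156.769462 − (+7.132e-09/-4.547e-02) = 156.769463
iter 4: u=0.406339  f(a)=+0.000e+00  f'(a)=-4.547e-02  a ← 156.769463 − (+0.000e+00/-4.547e-02) = 156.769463
converged: |Δa| < 1e-12 after 4 iterations
sag = a·(cosh(S/(2a)) − 1) = 156.769463·(cosh(0.406339) − 1) = 13.121250
T_max/T_min = cosh(S/(2a)) = 1.083698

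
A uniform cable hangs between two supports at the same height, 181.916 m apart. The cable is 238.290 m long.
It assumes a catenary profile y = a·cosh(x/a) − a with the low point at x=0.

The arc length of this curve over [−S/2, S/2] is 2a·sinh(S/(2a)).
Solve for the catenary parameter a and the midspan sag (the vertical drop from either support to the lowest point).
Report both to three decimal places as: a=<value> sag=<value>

seed: a₀ = √(S³/(24(L−S))) = √(181.916³/(24·56.374)) = 66.705447
iter 1: u=1.363577  f(a)=+5.479e+00  f'(a)=-2.026e+00  a ← 66.705447 − (+5.479e+00/-2.026e+00) = 69.409658
iter 2: u=1.310452  f(a)=+3.508e-01  f'(a)=-1.774e+00  a ← 69.409658 − (+3.508e-01/-1.774e+00) = 69.607375
iter 3: u=1.306729  f(a)=+1.656e-03  f'(a)=-1.758e+00  a ← 69.607375 − (+1.656e-03/-1.758e+00) = 69.608317
iter 4: u=1.306712  f(a)=+3.726e-08  f'(a)=-1.757e+00  a ← 69.608317 − (+3.726e-08/-1.757e+00) = 69.608317
iter 5: u=1.306712  f(a)=+2.842e-14  f'(a)=-1.757e+00  a ← 69.608317 − (+2.842e-14/-1.757e+00) = 69.608317
converged: |Δa| < 1e-12 after 5 iterations
sag = a·(cosh(S/(2a)) − 1) = 69.608317·(cosh(1.306712) − 1) = 68.380265
T_max/T_min = cosh(S/(2a)) = 1.982358

a=69.608 sag=68.380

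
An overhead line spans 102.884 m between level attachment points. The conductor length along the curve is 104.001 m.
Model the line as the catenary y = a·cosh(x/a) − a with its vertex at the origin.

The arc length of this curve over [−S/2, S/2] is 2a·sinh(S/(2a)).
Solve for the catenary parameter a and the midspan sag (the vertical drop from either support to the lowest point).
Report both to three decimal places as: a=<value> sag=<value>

a=201.881 sag=6.590

seed: a₀ = √(S³/(24(L−S))) = √(102.884³/(24·1.117)) = 201.553133
iter 1: u=0.255228  f(a)=+3.644e-03  f'(a)=-1.116e-02  a ← 201.553133 − (+3.644e-03/-1.116e-02) = 201.879746
iter 2: u=0.254815  f(a)=+8.876e-06  f'(a)=-1.110e-02  a ← 201.879746 − (+8.876e-06/-1.110e-02) = 201.880546
iter 3: u=0.254814  f(a)=+5.299e-11  f'(a)=-1.110e-02  a ← 201.880546 − (+5.299e-11/-1.110e-02) = 201.880546
iter 4: u=0.254814  f(a)=+0.000e+00  f'(a)=-1.110e-02  a ← 201.880546 − (+0.000e+00/-1.110e-02) = 201.880546
converged: |Δa| < 1e-12 after 4 iterations
sag = a·(cosh(S/(2a)) − 1) = 201.880546·(cosh(0.254814) − 1) = 6.589612
T_max/T_min = cosh(S/(2a)) = 1.032641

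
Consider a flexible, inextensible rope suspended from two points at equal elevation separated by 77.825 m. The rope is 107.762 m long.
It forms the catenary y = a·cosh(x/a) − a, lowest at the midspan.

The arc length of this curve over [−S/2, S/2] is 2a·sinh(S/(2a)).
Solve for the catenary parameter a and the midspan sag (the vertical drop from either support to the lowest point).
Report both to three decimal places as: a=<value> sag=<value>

seed: a₀ = √(S³/(24(L−S))) = √(77.825³/(24·29.937)) = 25.613500
iter 1: u=1.519218  f(a)=+3.651e+00  f'(a)=-2.924e+00  a ← 25.613500 − (+3.651e+00/-2.924e+00) = 26.862270
iter 2: u=1.448593  f(a)=+2.840e-01  f'(a)=-2.485e+00  a ← 26.862270 − (+2.840e-01/-2.485e+00) = 26.976551
iter 3: u=1.442456  f(a)=+2.038e-03  f'(a)=-2.449e+00  a ← 26.976551 − (+2.038e-03/-2.449e+00) = 26.977383
iter 4: u=1.442412  f(a)=+1.067e-07  f'(a)=-2.449e+00  a ← 26.977383 − (+1.067e-07/-2.449e+00) = 26.977383
iter 5: u=1.442412  f(a)=-1.421e-14  f'(a)=-2.449e+00  a ← 26.977383 − (-1.421e-14/-2.449e+00) = 26.977383
converged: |Δa| < 1e-12 after 5 iterations
sag = a·(cosh(S/(2a)) − 1) = 26.977383·(cosh(1.442412) − 1) = 33.279910
T_max/T_min = cosh(S/(2a)) = 2.233623

a=26.977 sag=33.280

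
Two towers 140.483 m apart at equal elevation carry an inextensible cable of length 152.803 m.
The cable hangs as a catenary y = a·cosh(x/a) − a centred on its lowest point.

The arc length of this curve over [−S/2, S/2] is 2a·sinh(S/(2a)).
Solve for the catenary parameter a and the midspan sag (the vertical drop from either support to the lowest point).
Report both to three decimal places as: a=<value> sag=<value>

a=98.082 sag=26.245

seed: a₀ = √(S³/(24(L−S))) = √(140.483³/(24·12.320)) = 96.833289
iter 1: u=0.725386  f(a)=+3.282e-01  f'(a)=-2.681e-01  a ← 96.833289 − (+3.282e-01/-2.681e-01) = 98.057530
iter 2: u=0.716329  f(a)=+6.328e-03  f'(a)=-2.579e-01  a ← 98.057530 − (+6.328e-03/-2.579e-01) = 98.082072
iter 3: u=0.716150  f(a)=+2.455e-06  f'(a)=-2.577e-01  a ← 98.082072 − (+2.455e-06/-2.577e-01) = 98.082081
iter 4: u=0.716150  f(a)=+3.695e-13  f'(a)=-2.577e-01  a ← 98.082081 − (+3.695e-13/-2.577e-01) = 98.082081
converged: |Δa| < 1e-12 after 4 iterations
sag = a·(cosh(S/(2a)) − 1) = 98.082081·(cosh(0.716150) − 1) = 26.245244
T_max/T_min = cosh(S/(2a)) = 1.267584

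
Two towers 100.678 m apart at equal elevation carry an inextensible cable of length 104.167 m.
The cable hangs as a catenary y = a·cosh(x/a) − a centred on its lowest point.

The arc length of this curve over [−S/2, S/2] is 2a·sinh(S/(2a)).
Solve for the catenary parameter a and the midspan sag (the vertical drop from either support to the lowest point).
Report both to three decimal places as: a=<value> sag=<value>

seed: a₀ = √(S³/(24(L−S))) = √(100.678³/(24·3.489)) = 110.394075
iter 1: u=0.455994  f(a)=+3.645e-02  f'(a)=-6.453e-02  a ← 110.394075 − (+3.645e-02/-6.453e-02) = 110.958948
iter 2: u=0.453672  f(a)=+2.817e-04  f'(a)=-6.354e-02  a ← 110.958948 − (+2.817e-04/-6.354e-02) = 110.963381
iter 3: u=0.453654  f(a)=+1.711e-08  f'(a)=-6.353e-02  a ← 110.963381 − (+1.711e-08/-6.353e-02) = 110.963381
iter 4: u=0.453654  f(a)=+0.000e+00  f'(a)=-6.353e-02  a ← 110.963381 − (+0.000e+00/-6.353e-02) = 110.963381
converged: |Δa| < 1e-12 after 4 iterations
sag = a·(cosh(S/(2a)) − 1) = 110.963381·(cosh(0.453654) − 1) = 11.615422
T_max/T_min = cosh(S/(2a)) = 1.104678

a=110.963 sag=11.615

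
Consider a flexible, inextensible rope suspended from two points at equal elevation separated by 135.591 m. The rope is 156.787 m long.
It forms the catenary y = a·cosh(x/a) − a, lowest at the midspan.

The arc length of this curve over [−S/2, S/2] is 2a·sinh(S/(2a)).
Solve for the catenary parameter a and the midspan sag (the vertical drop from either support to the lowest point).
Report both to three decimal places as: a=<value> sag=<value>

seed: a₀ = √(S³/(24(L−S))) = √(135.591³/(24·21.196)) = 70.002527
iter 1: u=0.968472  f(a)=+1.017e+00  f'(a)=-6.643e-01  a ← 70.002527 − (+1.017e+00/-6.643e-01) = 71.532704
iter 2: u=0.947755  f(a)=+3.429e-02  f'(a)=-6.202e-01  a ← 71.532704 − (+3.429e-02/-6.202e-01) = 71.587987
iter 3: u=0.947023  f(a)=+4.202e-05  f'(a)=-6.187e-01  a ← 71.587987 − (+4.202e-05/-6.187e-01) = 71.588055
iter 4: u=0.947023  f(a)=+6.330e-11  f'(a)=-6.187e-01  a ← 71.588055 − (+6.330e-11/-6.187e-01) = 71.588055
iter 5: u=0.947023  f(a)=+2.842e-14  f'(a)=-6.187e-01  a ← 71.588055 − (+2.842e-14/-6.187e-01) = 71.588055
converged: |Δa| < 1e-12 after 5 iterations
sag = a·(cosh(S/(2a)) − 1) = 71.588055·(cosh(0.947023) − 1) = 34.574040
T_max/T_min = cosh(S/(2a)) = 1.482958

a=71.588 sag=34.574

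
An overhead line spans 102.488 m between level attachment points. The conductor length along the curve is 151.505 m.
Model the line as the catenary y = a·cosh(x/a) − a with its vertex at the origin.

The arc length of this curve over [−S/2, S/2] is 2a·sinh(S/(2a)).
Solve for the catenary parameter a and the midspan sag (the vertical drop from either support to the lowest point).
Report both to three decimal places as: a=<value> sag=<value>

a=32.219 sag=50.101

seed: a₀ = √(S³/(24(L−S))) = √(102.488³/(24·49.017)) = 30.250360
iter 1: u=1.693996  f(a)=+7.533e+00  f'(a)=-4.271e+00  a ← 30.250360 − (+7.533e+00/-4.271e+00) = 32.014050
iter 2: u=1.600672  f(a)=+7.091e-01  f'(a)=-3.502e+00  a ← 32.014050 − (+7.091e-01/-3.502e+00) = 32.216534
iter 3: u=1.590612  f(a)=+7.723e-03  f'(a)=-3.426e+00  a ← 32.216534 − (+7.723e-03/-3.426e+00) = 32.218788
iter 4: u=1.590501  f(a)=+9.384e-07  f'(a)=-3.425e+00  a ← 32.218788 − (+9.384e-07/-3.425e+00) = 32.218789
iter 5: u=1.590501  f(a)=+0.000e+00  f'(a)=-3.425e+00  a ← 32.218789 − (+0.000e+00/-3.425e+00) = 32.218789
converged: |Δa| < 1e-12 after 5 iterations
sag = a·(cosh(S/(2a)) − 1) = 32.218789·(cosh(1.590501) − 1) = 50.100660
T_max/T_min = cosh(S/(2a)) = 2.555014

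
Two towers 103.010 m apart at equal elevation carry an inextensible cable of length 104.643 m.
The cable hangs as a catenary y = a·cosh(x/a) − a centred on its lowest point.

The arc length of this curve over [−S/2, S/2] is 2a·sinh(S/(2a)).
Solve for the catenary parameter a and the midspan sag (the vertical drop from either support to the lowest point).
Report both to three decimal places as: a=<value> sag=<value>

a=167.397 sag=7.986

seed: a₀ = √(S³/(24(L−S))) = √(103.010³/(24·1.633)) = 167.001498
iter 1: u=0.308410  f(a)=+7.784e-03  f'(a)=-1.974e-02  a ← 167.001498 − (+7.784e-03/-1.974e-02) = 167.395753
iter 2: u=0.307684  f(a)=+2.765e-05  f'(a)=-1.960e-02  a ← 167.395753 − (+2.765e-05/-1.960e-02) = 167.397163
iter 3: u=0.307681  f(a)=+3.517e-10  f'(a)=-1.960e-02  a ← 167.397163 − (+3.517e-10/-1.960e-02) = 167.397164
iter 4: u=0.307681  f(a)=-1.421e-14  f'(a)=-1.960e-02  a ← 167.397164 − (-1.421e-14/-1.960e-02) = 167.397164
converged: |Δa| < 1e-12 after 4 iterations
sag = a·(cosh(S/(2a)) − 1) = 167.397164·(cosh(0.307681) − 1) = 7.986273
T_max/T_min = cosh(S/(2a)) = 1.047709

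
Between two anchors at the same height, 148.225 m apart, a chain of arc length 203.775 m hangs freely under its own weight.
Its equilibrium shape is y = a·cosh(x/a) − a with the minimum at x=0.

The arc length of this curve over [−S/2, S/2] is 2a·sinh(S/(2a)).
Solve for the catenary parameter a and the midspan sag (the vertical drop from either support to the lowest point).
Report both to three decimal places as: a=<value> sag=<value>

a=51.992 sag=62.394

seed: a₀ = √(S³/(24(L−S))) = √(148.225³/(24·55.550)) = 49.423618
iter 1: u=1.499536  f(a)=+6.591e+00  f'(a)=-2.796e+00  a ← 49.423618 − (+6.591e+00/-2.796e+00) = 51.780997
iter 2: u=1.431268  f(a)=+5.009e-01  f'(a)=-2.386e+00  a ← 51.780997 − (+5.009e-01/-2.386e+00) = 51.990960
iter 3: u=1.425488  f(a)=+3.419e-03  f'(a)=-2.353e+00  a ← 51.990960 − (+3.419e-03/-2.353e+00) = 51.992413
iter 4: u=1.425448  f(a)=+1.617e-07  f'(a)=-2.353e+00  a ← 51.992413 − (+1.617e-07/-2.353e+00) = 51.992413
iter 5: u=1.425448  f(a)=+5.684e-14  f'(a)=-2.353e+00  a ← 51.992413 − (+5.684e-14/-2.353e+00) = 51.992413
converged: |Δa| < 1e-12 after 5 iterations
sag = a·(cosh(S/(2a)) − 1) = 51.992413·(cosh(1.425448) − 1) = 62.394097
T_max/T_min = cosh(S/(2a)) = 2.200062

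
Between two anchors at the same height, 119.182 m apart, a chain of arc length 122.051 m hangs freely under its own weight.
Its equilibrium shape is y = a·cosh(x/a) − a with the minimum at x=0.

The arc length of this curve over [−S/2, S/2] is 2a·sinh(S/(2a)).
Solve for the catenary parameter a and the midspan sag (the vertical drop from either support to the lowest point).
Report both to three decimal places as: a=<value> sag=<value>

a=157.363 sag=11.419

seed: a₀ = √(S³/(24(L−S))) = √(119.182³/(24·2.869)) = 156.799657
iter 1: u=0.380045  f(a)=+2.079e-02  f'(a)=-3.713e-02  a ← 156.799657 − (+2.079e-02/-3.713e-02) = 157.359660
iter 2: u=0.378693  f(a)=+1.119e-04  f'(a)=-3.673e-02  a ← 157.359660 − (+1.119e-04/-3.673e-02) = 157.362707
iter 3: u=0.378686  f(a)=+3.281e-09  f'(a)=-3.672e-02  a ← 157.362707 − (+3.281e-09/-3.672e-02) = 157.362707
iter 4: u=0.378686  f(a)=-1.421e-14  f'(a)=-3.672e-02  a ← 157.362707 − (-1.421e-14/-3.672e-02) = 157.362707
converged: |Δa| < 1e-12 after 4 iterations
sag = a·(cosh(S/(2a)) − 1) = 157.362707·(cosh(0.378686) − 1) = 11.418611
T_max/T_min = cosh(S/(2a)) = 1.072562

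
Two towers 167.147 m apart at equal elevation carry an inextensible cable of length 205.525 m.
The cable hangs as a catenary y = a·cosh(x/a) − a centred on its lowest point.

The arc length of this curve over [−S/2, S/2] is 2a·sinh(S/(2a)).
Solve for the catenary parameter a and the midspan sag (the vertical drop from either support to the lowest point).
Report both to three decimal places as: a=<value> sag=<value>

a=73.536 sag=52.827

seed: a₀ = √(S³/(24(L−S))) = √(167.147³/(24·38.378)) = 71.203459
iter 1: u=1.173728  f(a)=+2.732e+00  f'(a)=-1.234e+00  a ← 71.203459 − (+2.732e+00/-1.234e+00) = 73.417376
iter 2: u=1.138334  f(a)=+1.326e-01  f'(a)=-1.117e+00  a ← 73.417376 − (+1.326e-01/-1.117e+00) = 73.536098
iter 3: u=1.136496  f(a)=+3.476e-04  f'(a)=-1.111e+00  a ← 73.536098 − (+3.476e-04/-1.111e+00) = 73.536411
iter 4: u=1.136491  f(a)=+2.403e-09  f'(a)=-1.111e+00  a ← 73.536411 − (+2.403e-09/-1.111e+00) = 73.536411
iter 5: u=1.136491  f(a)=+5.684e-14  f'(a)=-1.111e+00  a ← 73.536411 − (+5.684e-14/-1.111e+00) = 73.536411
converged: |Δa| < 1e-12 after 5 iterations
sag = a·(cosh(S/(2a)) − 1) = 73.536411·(cosh(1.136491) − 1) = 52.827093
T_max/T_min = cosh(S/(2a)) = 1.718380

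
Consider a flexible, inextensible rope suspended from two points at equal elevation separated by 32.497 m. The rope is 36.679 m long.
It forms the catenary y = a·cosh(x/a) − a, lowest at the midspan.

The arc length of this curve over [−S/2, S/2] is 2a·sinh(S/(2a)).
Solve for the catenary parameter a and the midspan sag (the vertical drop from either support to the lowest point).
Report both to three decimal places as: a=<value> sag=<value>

a=18.838 sag=7.453

seed: a₀ = √(S³/(24(L−S))) = √(32.497³/(24·4.182)) = 18.491293
iter 1: u=0.878711  f(a)=+1.645e-01  f'(a)=-4.882e-01  a ← 18.491293 − (+1.645e-01/-4.882e-01) = 18.828133
iter 2: u=0.862991  f(a)=+4.601e-03  f'(a)=-4.612e-01  a ← 18.828133 − (+4.601e-03/-4.612e-01) = 18.838108
iter 3: u=0.862534  f(a)=+3.832e-06  f'(a)=-4.605e-01  a ← 18.838108 − (+3.832e-06/-4.605e-01) = 18.838117
iter 4: u=0.862533  f(a)=+2.665e-12  f'(a)=-4.605e-01  a ← 18.838117 − (+2.665e-12/-4.605e-01) = 18.838117
converged: |Δa| < 1e-12 after 4 iterations
sag = a·(cosh(S/(2a)) − 1) = 18.838117·(cosh(0.862533) − 1) = 7.452792
T_max/T_min = cosh(S/(2a)) = 1.395623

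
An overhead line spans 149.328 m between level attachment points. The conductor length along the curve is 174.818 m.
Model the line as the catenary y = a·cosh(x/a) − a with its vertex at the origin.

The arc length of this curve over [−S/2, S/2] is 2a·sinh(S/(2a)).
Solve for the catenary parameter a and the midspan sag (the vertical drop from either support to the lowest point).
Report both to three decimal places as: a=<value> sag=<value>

a=75.596 sag=39.968

seed: a₀ = √(S³/(24(L−S))) = √(149.328³/(24·25.490)) = 73.777058
iter 1: u=1.012022  f(a)=+1.338e+00  f'(a)=-7.644e-01  a ← 73.777058 − (+1.338e+00/-7.644e-01) = 75.526924
iter 2: u=0.988575  f(a)=+4.907e-02  f'(a)=-7.093e-01  a ← 75.526924 − (+4.907e-02/-7.093e-01) = 75.596107
iter 3: u=0.987670  f(a)=+7.160e-05  f'(a)=-7.072e-01  a ← 75.596107 − (+7.160e-05/-7.072e-01) = 75.596208
iter 4: u=0.987669  f(a)=+1.530e-10  f'(a)=-7.072e-01  a ← 75.596208 − (+1.530e-10/-7.072e-01) = 75.596208
iter 5: u=0.987669  f(a)=+0.000e+00  f'(a)=-7.072e-01  a ← 75.596208 − (+0.000e+00/-7.072e-01) = 75.596208
converged: |Δa| < 1e-12 after 5 iterations
sag = a·(cosh(S/(2a)) − 1) = 75.596208·(cosh(0.987669) − 1) = 39.968146
T_max/T_min = cosh(S/(2a)) = 1.528706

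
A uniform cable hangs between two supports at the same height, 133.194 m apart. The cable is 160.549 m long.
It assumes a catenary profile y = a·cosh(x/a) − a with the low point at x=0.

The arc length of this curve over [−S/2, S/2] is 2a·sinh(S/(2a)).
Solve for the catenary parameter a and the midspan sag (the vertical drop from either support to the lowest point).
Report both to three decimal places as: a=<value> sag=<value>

a=61.760 sag=39.523

seed: a₀ = √(S³/(24(L−S))) = √(133.194³/(24·27.355)) = 59.993336
iter 1: u=1.110073  f(a)=+1.736e+00  f'(a)=-1.029e+00  a ← 59.993336 − (+1.736e+00/-1.029e+00) = 61.679547
iter 2: u=1.079726  f(a)=+7.587e-02  f'(a)=-9.412e-01  a ← 61.679547 − (+7.587e-02/-9.412e-01) = 61.760159
iter 3: u=1.078317  f(a)=+1.596e-04  f'(a)=-9.372e-01  a ← 61.760159 − (+1.596e-04/-9.372e-01) = 61.760329
iter 4: u=1.078314  f(a)=+7.099e-10  f'(a)=-9.372e-01  a ← 61.760329 − (+7.099e-10/-9.372e-01) = 61.760329
iter 5: u=1.078314  f(a)=+5.684e-14  f'(a)=-9.372e-01  a ← 61.760329 − (+5.684e-14/-9.372e-01) = 61.760329
converged: |Δa| < 1e-12 after 5 iterations
sag = a·(cosh(S/(2a)) − 1) = 61.760329·(cosh(1.078314) − 1) = 39.523103
T_max/T_min = cosh(S/(2a)) = 1.639943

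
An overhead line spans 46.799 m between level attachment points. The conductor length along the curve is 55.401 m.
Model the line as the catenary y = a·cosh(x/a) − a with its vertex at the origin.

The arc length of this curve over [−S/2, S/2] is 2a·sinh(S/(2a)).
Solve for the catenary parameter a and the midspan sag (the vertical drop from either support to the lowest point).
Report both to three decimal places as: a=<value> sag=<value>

seed: a₀ = √(S³/(24(L−S))) = √(46.799³/(24·8.602)) = 22.281761
iter 1: u=1.050164  f(a)=+4.870e-01  f'(a)=-8.607e-01  a ← 22.281761 − (+4.870e-01/-8.607e-01) = 22.847567
iter 2: u=1.024157  f(a)=+1.917e-02  f'(a)=-7.941e-01  a ← 22.847567 − (+1.917e-02/-7.941e-01) = 22.871701
iter 3: u=1.023077  f(a)=+3.238e-05  f'(a)=-7.915e-01  a ← 22.871701 − (+3.238e-05/-7.915e-01) = 22.871742
iter 4: u=1.023075  f(a)=+9.277e-11  f'(a)=-7.915e-01  a ← 22.871742 − (+9.277e-11/-7.915e-01) = 22.871742
iter 5: u=1.023075  f(a)=+7.105e-15  f'(a)=-7.915e-01  a ← 22.871742 − (+7.105e-15/-7.915e-01) = 22.871742
converged: |Δa| < 1e-12 after 5 iterations
sag = a·(cosh(S/(2a)) − 1) = 22.871742·(cosh(1.023075) − 1) = 13.050873
T_max/T_min = cosh(S/(2a)) = 1.570611

a=22.872 sag=13.051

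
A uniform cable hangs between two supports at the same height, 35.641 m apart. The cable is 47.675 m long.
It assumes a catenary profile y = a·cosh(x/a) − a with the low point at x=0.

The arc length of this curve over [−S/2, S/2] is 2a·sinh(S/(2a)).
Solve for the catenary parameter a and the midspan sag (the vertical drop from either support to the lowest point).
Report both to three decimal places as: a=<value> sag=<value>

a=13.111 sag=14.094

seed: a₀ = √(S³/(24(L−S))) = √(35.641³/(24·12.034)) = 12.520284
iter 1: u=1.423330  f(a)=+1.279e+00  f'(a)=-2.341e+00  a ← 12.520284 − (+1.279e+00/-2.341e+00) = 13.066820
iter 2: u=1.363798  f(a)=+8.855e-02  f'(a)=-2.027e+00  a ← 13.066820 − (+8.855e-02/-2.027e+00) = 13.110498
iter 3: u=1.359254  f(a)=+4.938e-04  f'(a)=-2.005e+00  a ← 13.110498 − (+4.938e-04/-2.005e+00) = 13.110744
iter 4: u=1.359229  f(a)=+1.555e-08  f'(a)=-2.005e+00  a ← 13.110744 − (+1.555e-08/-2.005e+00) = 13.110744
iter 5: u=1.359229  f(a)=+7.105e-15  f'(a)=-2.005e+00  a ← 13.110744 − (+7.105e-15/-2.005e+00) = 13.110744
converged: |Δa| < 1e-12 after 5 iterations
sag = a·(cosh(S/(2a)) − 1) = 13.110744·(cosh(1.359229) − 1) = 14.094366
T_max/T_min = cosh(S/(2a)) = 2.075024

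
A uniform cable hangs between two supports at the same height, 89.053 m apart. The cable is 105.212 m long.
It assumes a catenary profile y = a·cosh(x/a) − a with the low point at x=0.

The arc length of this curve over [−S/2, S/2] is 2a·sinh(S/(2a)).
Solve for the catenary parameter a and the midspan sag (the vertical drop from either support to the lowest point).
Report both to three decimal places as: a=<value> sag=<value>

a=43.790 sag=24.657

seed: a₀ = √(S³/(24(L−S))) = √(89.053³/(24·16.159)) = 42.673668
iter 1: u=1.043419  f(a)=+9.028e-01  f'(a)=-8.431e-01  a ← 42.673668 − (+9.028e-01/-8.431e-01) = 43.744518
iter 2: u=1.017876  f(a)=+3.510e-02  f'(a)=-7.787e-01  a ← 43.744518 − (+3.510e-02/-7.787e-01) = 43.789595
iter 3: u=1.016828  f(a)=+5.781e-05  f'(a)=-7.761e-01  a ← 43.789595 − (+5.781e-05/-7.761e-01) = 43.789669
iter 4: u=1.016827  f(a)=+1.574e-10  f'(a)=-7.761e-01  a ← 43.789669 − (+1.574e-10/-7.761e-01) = 43.789669
iter 5: u=1.016827  f(a)=-1.421e-14  f'(a)=-7.761e-01  a ← 43.789669 − (-1.421e-14/-7.761e-01) = 43.789669
converged: |Δa| < 1e-12 after 5 iterations
sag = a·(cosh(S/(2a)) − 1) = 43.789669·(cosh(1.016827) − 1) = 24.656853
T_max/T_min = cosh(S/(2a)) = 1.563075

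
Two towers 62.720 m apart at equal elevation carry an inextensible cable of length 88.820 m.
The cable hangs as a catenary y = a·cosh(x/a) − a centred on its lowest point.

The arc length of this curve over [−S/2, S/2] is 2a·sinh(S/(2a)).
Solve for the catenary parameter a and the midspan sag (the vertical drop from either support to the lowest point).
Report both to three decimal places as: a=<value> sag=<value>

a=20.983 sag=28.135

seed: a₀ = √(S³/(24(L−S))) = √(62.720³/(24·26.100)) = 19.846467
iter 1: u=1.580130  f(a)=+3.459e+00  f'(a)=-3.348e+00  a ← 19.846467 − (+3.459e+00/-3.348e+00) = 20.879519
iter 2: u=1.501950  f(a)=+2.884e-01  f'(a)=-2.811e+00  a ← 20.879519 − (+2.884e-01/-2.811e+00) = 20.982117
iter 3: u=1.494606  f(a)=+2.408e-03  f'(a)=-2.764e+00  a ← 20.982117 − (+2.408e-03/-2.764e+00) = 20.982988
iter 4: u=1.494544  f(a)=+1.710e-07  f'(a)=-2.764e+00  a ← 20.982988 − (+1.710e-07/-2.764e+00) = 20.982988
iter 5: u=1.494544  f(a)=-2.842e-14  f'(a)=-2.764e+00  a ← 20.982988 − (-2.842e-14/-2.764e+00) = 20.982988
converged: |Δa| < 1e-12 after 5 iterations
sag = a·(cosh(S/(2a)) − 1) = 20.982988·(cosh(1.494544) − 1) = 28.134564
T_max/T_min = cosh(S/(2a)) = 2.340827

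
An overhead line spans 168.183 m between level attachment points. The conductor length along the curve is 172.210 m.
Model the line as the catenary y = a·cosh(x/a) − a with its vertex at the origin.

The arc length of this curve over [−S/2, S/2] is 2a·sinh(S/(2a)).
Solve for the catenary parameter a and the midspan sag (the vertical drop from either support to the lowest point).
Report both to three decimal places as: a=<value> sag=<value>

a=222.651 sag=16.070

seed: a₀ = √(S³/(24(L−S))) = √(168.183³/(24·4.027)) = 221.858824
iter 1: u=0.379032  f(a)=+2.903e-02  f'(a)=-3.683e-02  a ← 221.858824 − (+2.903e-02/-3.683e-02) = 222.647007
iter 2: u=0.377690  f(a)=+1.554e-04  f'(a)=-3.643e-02  a ← 222.647007 − (+1.554e-04/-3.643e-02) = 222.651272
iter 3: u=0.377683  f(a)=+4.508e-09  f'(a)=-3.643e-02  a ← 222.651272 − (+4.508e-09/-3.643e-02) = 222.651273
iter 4: u=0.377683  f(a)=-2.842e-14  f'(a)=-3.643e-02  a ← 222.651273 − (-2.842e-14/-3.643e-02) = 222.651273
converged: |Δa| < 1e-12 after 4 iterations
sag = a·(cosh(S/(2a)) − 1) = 222.651273·(cosh(0.377683) − 1) = 16.069611
T_max/T_min = cosh(S/(2a)) = 1.072174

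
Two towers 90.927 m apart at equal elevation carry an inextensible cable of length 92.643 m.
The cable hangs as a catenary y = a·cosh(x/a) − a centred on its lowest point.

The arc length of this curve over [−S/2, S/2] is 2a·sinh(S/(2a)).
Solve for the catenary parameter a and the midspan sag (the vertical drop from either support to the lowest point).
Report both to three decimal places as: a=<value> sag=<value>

a=135.487 sag=7.700

seed: a₀ = √(S³/(24(L−S))) = √(90.927³/(24·1.716)) = 135.106123
iter 1: u=0.336502  f(a)=+9.742e-03  f'(a)=-2.569e-02  a ← 135.106123 − (+9.742e-03/-2.569e-02) = 135.485309
iter 2: u=0.335560  f(a)=+4.116e-05  f'(a)=-2.547e-02  a ← 135.485309 − (+4.116e-05/-2.547e-02) = 135.486925
iter 3: u=0.335556  f(a)=+7.419e-10  f'(a)=-2.547e-02  a ← 135.486925 − (+7.419e-10/-2.547e-02) = 135.486925
iter 4: u=0.335556  f(a)=-1.421e-14  f'(a)=-2.547e-02  a ← 135.486925 − (-1.421e-14/-2.547e-02) = 135.486925
converged: |Δa| < 1e-12 after 4 iterations
sag = a·(cosh(S/(2a)) − 1) = 135.486925·(cosh(0.335556) − 1) = 7.699625
T_max/T_min = cosh(S/(2a)) = 1.056829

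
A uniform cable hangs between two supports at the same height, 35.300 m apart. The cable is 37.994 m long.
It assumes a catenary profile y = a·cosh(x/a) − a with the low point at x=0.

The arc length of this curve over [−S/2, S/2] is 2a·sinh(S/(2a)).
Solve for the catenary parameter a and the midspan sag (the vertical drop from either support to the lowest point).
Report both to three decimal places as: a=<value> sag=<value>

seed: a₀ = √(S³/(24(L−S))) = √(35.300³/(24·2.694)) = 26.083006
iter 1: u=0.676686  f(a)=+6.236e-02  f'(a)=-2.162e-01  a ← 26.083006 − (+6.236e-02/-2.162e-01) = 26.371444
iter 2: u=0.669285  f(a)=+1.049e-03  f'(a)=-2.090e-01  a ← 26.371444 − (+1.049e-03/-2.090e-01) = 26.376466
iter 3: u=0.669157  f(a)=+3.085e-07  f'(a)=-2.088e-01  a ← 26.376466 − (+3.085e-07/-2.088e-01) = 26.376468
iter 4: u=0.669157  f(a)=+2.132e-14  f'(a)=-2.088e-01  a ← 26.376468 − (+2.132e-14/-2.088e-01) = 26.376468
converged: |Δa| < 1e-12 after 4 iterations
sag = a·(cosh(S/(2a)) − 1) = 26.376468·(cosh(0.669157) − 1) = 6.128979
T_max/T_min = cosh(S/(2a)) = 1.232365

a=26.376 sag=6.129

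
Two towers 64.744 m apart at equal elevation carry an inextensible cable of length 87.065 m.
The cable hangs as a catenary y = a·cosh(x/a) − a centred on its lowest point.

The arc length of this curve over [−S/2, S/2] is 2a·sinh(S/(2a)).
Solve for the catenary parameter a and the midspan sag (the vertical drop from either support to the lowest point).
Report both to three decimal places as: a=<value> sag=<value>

seed: a₀ = √(S³/(24(L−S))) = √(64.744³/(24·22.321)) = 22.507997
iter 1: u=1.438244  f(a)=+2.426e+00  f'(a)=-2.425e+00  a ← 22.507997 − (+2.426e+00/-2.425e+00) = 23.508194
iter 2: u=1.377052  f(a)=+1.711e-01  f'(a)=-2.094e+00  a ← 23.508194 − (+1.711e-01/-2.094e+00) = 23.589877
iter 3: u=1.372284  f(a)=+9.934e-04  f'(a)=-2.070e+00  a ← 23.589877 − (+9.934e-04/-2.070e+00) = 23.590357
iter 4: u=1.372256  f(a)=+3.393e-08  f'(a)=-2.070e+00  a ← 23.590357 − (+3.393e-08/-2.070e+00) = 23.590357
iter 5: u=1.372256  f(a)=+1.421e-14  f'(a)=-2.070e+00  a ← 23.590357 − (+1.421e-14/-2.070e+00) = 23.590357
converged: |Δa| < 1e-12 after 5 iterations
sag = a·(cosh(S/(2a)) − 1) = 23.590357·(cosh(1.372256) − 1) = 25.923111
T_max/T_min = cosh(S/(2a)) = 2.098886

a=23.590 sag=25.923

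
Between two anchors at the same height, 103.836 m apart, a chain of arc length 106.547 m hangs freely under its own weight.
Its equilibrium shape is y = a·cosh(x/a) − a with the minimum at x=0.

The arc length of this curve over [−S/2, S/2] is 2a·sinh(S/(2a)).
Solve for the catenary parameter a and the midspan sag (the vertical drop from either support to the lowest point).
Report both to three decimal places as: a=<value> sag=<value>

a=131.686 sag=10.368

seed: a₀ = √(S³/(24(L−S))) = √(103.836³/(24·2.711)) = 131.175143
iter 1: u=0.395791  f(a)=+2.131e-02  f'(a)=-4.199e-02  a ← 131.175143 − (+2.131e-02/-4.199e-02) = 131.682783
iter 2: u=0.394266  f(a)=+1.244e-04  f'(a)=-4.150e-02  a ← 131.682783 − (+1.244e-04/-4.150e-02) = 131.685780
iter 3: u=0.394257  f(a)=+4.289e-09  f'(a)=-4.149e-02  a ← 131.685780 − (+4.289e-09/-4.149e-02) = 131.685780
iter 4: u=0.394257  f(a)=+0.000e+00  f'(a)=-4.149e-02  a ← 131.685780 − (+0.000e+00/-4.149e-02) = 131.685780
converged: |Δa| < 1e-12 after 4 iterations
sag = a·(cosh(S/(2a)) − 1) = 131.685780·(cosh(0.394257) − 1) = 10.367768
T_max/T_min = cosh(S/(2a)) = 1.078731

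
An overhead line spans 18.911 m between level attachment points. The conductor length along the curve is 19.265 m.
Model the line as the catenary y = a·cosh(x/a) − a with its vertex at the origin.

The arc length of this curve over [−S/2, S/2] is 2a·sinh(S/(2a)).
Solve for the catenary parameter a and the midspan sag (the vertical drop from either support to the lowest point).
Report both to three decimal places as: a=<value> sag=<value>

seed: a₀ = √(S³/(24(L−S))) = √(18.911³/(24·0.354)) = 28.213989
iter 1: u=0.335135  f(a)=+1.993e-03  f'(a)=-2.538e-02  a ← 28.213989 − (+1.993e-03/-2.538e-02) = 28.292537
iter 2: u=0.334205  f(a)=+8.355e-06  f'(a)=-2.516e-02  a ← 28.292537 − (+8.355e-06/-2.516e-02) = 28.292869
iter 3: u=0.334201  f(a)=+1.482e-10  f'(a)=-2.516e-02  a ← 28.292869 − (+1.482e-10/-2.516e-02) = 28.292869
iter 4: u=0.334201  f(a)=-3.553e-15  f'(a)=-2.516e-02  a ← 28.292869 − (-3.553e-15/-2.516e-02) = 28.292869
converged: |Δa| < 1e-12 after 4 iterations
sag = a·(cosh(S/(2a)) − 1) = 28.292869·(cosh(0.334201) − 1) = 1.594779
T_max/T_min = cosh(S/(2a)) = 1.056367

a=28.293 sag=1.595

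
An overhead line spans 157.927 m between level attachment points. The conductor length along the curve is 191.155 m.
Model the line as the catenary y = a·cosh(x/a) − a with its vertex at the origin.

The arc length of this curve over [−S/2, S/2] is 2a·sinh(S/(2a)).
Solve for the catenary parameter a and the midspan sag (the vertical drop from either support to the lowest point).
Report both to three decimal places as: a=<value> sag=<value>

a=72.398 sag=47.504

seed: a₀ = √(S³/(24(L−S))) = √(157.927³/(24·33.228)) = 70.279208
iter 1: u=1.123568  f(a)=+2.162e+00  f'(a)=-1.070e+00  a ← 70.279208 − (+2.162e+00/-1.070e+00) = 72.298410
iter 2: u=1.092189  f(a)=+9.666e-02  f'(a)=-9.767e-01  a ← 72.298410 − (+9.666e-02/-9.767e-01) = 72.397372
iter 3: u=1.090696  f(a)=+2.133e-04  f'(a)=-9.724e-01  a ← 72.397372 − (+2.133e-04/-9.724e-01) = 72.397591
iter 4: u=1.090692  f(a)=+1.044e-09  f'(a)=-9.724e-01  a ← 72.397591 − (+1.044e-09/-9.724e-01) = 72.397591
iter 5: u=1.090692  f(a)=+2.842e-14  f'(a)=-9.724e-01  a ← 72.397591 − (+2.842e-14/-9.724e-01) = 72.397591
converged: |Δa| < 1e-12 after 5 iterations
sag = a·(cosh(S/(2a)) − 1) = 72.397591·(cosh(1.090692) − 1) = 47.504326
T_max/T_min = cosh(S/(2a)) = 1.656159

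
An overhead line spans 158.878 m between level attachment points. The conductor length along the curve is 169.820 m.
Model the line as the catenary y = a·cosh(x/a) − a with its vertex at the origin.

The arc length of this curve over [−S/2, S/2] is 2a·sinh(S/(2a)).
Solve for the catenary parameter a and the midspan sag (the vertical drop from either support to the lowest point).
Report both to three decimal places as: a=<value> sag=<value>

a=124.835 sag=26.140

seed: a₀ = √(S³/(24(L−S))) = √(158.878³/(24·10.942)) = 123.578145
iter 1: u=0.642824  f(a)=+2.283e-01  f'(a)=-1.845e-01  a ← 123.578145 − (+2.283e-01/-1.845e-01) = 124.815518
iter 2: u=0.636451  f(a)=+3.474e-03  f'(a)=-1.789e-01  a ← 124.815518 − (+3.474e-03/-1.789e-01) = 124.834936
iter 3: u=0.636352  f(a)=+8.323e-07  f'(a)=-1.788e-01  a ← 124.834936 − (+8.323e-07/-1.788e-01) = 124.834940
iter 4: u=0.636352  f(a)=+5.684e-14  f'(a)=-1.788e-01  a ← 124.834940 − (+5.684e-14/-1.788e-01) = 124.834940
converged: |Δa| < 1e-12 after 4 iterations
sag = a·(cosh(S/(2a)) − 1) = 124.834940·(cosh(0.636352) − 1) = 26.140125
T_max/T_min = cosh(S/(2a)) = 1.209398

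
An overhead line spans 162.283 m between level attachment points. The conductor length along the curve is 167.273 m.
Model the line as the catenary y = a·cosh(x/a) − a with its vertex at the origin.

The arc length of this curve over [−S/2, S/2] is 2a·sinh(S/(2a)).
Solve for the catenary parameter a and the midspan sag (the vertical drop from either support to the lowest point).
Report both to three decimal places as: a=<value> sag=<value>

a=189.775 sag=17.613

seed: a₀ = √(S³/(24(L−S))) = √(162.283³/(24·4.990)) = 188.909434
iter 1: u=0.429526  f(a)=+4.623e-02  f'(a)=-5.381e-02  a ← 188.909434 − (+4.623e-02/-5.381e-02) = 189.768625
iter 2: u=0.427581  f(a)=+3.173e-04  f'(a)=-5.307e-02  a ← 189.768625 − (+3.173e-04/-5.307e-02) = 189.774604
iter 3: u=0.427568  f(a)=+1.518e-08  f'(a)=-5.307e-02  a ← 189.774604 − (+1.518e-08/-5.307e-02) = 189.774604
iter 4: u=0.427568  f(a)=+0.000e+00  f'(a)=-5.307e-02  a ← 189.774604 − (+0.000e+00/-5.307e-02) = 189.774604
converged: |Δa| < 1e-12 after 4 iterations
sag = a·(cosh(S/(2a)) − 1) = 189.774604·(cosh(0.427568) − 1) = 17.612629
T_max/T_min = cosh(S/(2a)) = 1.092808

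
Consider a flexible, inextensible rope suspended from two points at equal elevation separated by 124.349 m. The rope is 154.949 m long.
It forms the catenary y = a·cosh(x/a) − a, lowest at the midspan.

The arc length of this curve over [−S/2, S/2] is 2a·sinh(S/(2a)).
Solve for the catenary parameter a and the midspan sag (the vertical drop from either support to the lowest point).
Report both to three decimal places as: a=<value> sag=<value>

seed: a₀ = √(S³/(24(L−S))) = √(124.349³/(24·30.600)) = 51.167843
iter 1: u=1.215109  f(a)=+2.340e+00  f'(a)=-1.382e+00  a ← 51.167843 − (+2.340e+00/-1.382e+00) = 52.860825
iter 2: u=1.176192  f(a)=+1.212e-01  f'(a)=-1.242e+00  a ← 52.860825 − (+1.212e-01/-1.242e+00) = 52.958340
iter 3: u=1.174027  f(a)=+3.640e-04  f'(a)=-1.235e+00  a ← 52.958340 − (+3.640e-04/-1.235e+00) = 52.958635
iter 4: u=1.174020  f(a)=+3.308e-09  f'(a)=-1.235e+00  a ← 52.958635 − (+3.308e-09/-1.235e+00) = 52.958635
iter 5: u=1.174020  f(a)=+0.000e+00  f'(a)=-1.235e+00  a ← 52.958635 − (+0.000e+00/-1.235e+00) = 52.958635
converged: |Δa| < 1e-12 after 5 iterations
sag = a·(cosh(S/(2a)) − 1) = 52.958635·(cosh(1.174020) − 1) = 40.886531
T_max/T_min = cosh(S/(2a)) = 1.772047

a=52.959 sag=40.887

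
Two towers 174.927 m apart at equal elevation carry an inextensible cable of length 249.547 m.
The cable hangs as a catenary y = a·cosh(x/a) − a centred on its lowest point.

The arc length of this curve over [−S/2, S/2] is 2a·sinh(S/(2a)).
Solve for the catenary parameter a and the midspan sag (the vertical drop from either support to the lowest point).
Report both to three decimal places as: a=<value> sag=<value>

a=57.873 sag=79.668

seed: a₀ = √(S³/(24(L−S))) = √(174.927³/(24·74.620)) = 54.670372
iter 1: u=1.599834  f(a)=+1.015e+01  f'(a)=-3.495e+00  a ← 54.670372 − (+1.015e+01/-3.495e+00) = 57.574828
iter 2: u=1.519127  f(a)=+8.652e-01  f'(a)=-2.923e+00  a ← 57.574828 − (+8.652e-01/-2.923e+00) = 57.870826
iter 3: u=1.511357  f(a)=+7.576e-03  f'(a)=-2.872e+00  a ← 57.870826 − (+7.576e-03/-2.872e+00) = 57.873464
iter 4: u=1.511288  f(a)=+5.922e-07  f'(a)=-2.872e+00  a ← 57.873464 − (+5.922e-07/-2.872e+00) = 57.873465
iter 5: u=1.511288  f(a)=-2.842e-14  f'(a)=-2.872e+00  a ← 57.873465 − (-2.842e-14/-2.872e+00) = 57.873465
converged: |Δa| < 1e-12 after 5 iterations
sag = a·(cosh(S/(2a)) − 1) = 57.873465·(cosh(1.511288) − 1) = 79.668399
T_max/T_min = cosh(S/(2a)) = 2.376596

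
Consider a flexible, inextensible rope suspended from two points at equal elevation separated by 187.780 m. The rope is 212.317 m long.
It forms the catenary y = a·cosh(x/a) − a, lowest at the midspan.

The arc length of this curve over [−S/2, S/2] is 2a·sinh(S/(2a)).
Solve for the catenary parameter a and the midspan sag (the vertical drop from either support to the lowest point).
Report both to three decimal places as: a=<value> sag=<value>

seed: a₀ = √(S³/(24(L−S))) = √(187.780³/(24·24.537)) = 106.037053
iter 1: u=0.885445  f(a)=+9.800e-01  f'(a)=-5.001e-01  a ← 106.037053 − (+9.800e-01/-5.001e-01) = 107.996638
iter 2: u=0.869379  f(a)=+2.783e-02  f'(a)=-4.721e-01  a ← 107.996638 − (+2.783e-02/-4.721e-01) = 108.055582
iter 3: u=0.868905  f(a)=+2.389e-05  f'(a)=-4.713e-01  a ← 108.055582 − (+2.389e-05/-4.713e-01) = 108.055633
iter 4: u=0.868904  f(a)=+1.765e-11  f'(a)=-4.713e-01  a ← 108.055633 − (+1.765e-11/-4.713e-01) = 108.055633
converged: |Δa| < 1e-12 after 4 iterations
sag = a·(cosh(S/(2a)) − 1) = 108.055633·(cosh(0.868904) − 1) = 43.422573
T_max/T_min = cosh(S/(2a)) = 1.401854

a=108.056 sag=43.423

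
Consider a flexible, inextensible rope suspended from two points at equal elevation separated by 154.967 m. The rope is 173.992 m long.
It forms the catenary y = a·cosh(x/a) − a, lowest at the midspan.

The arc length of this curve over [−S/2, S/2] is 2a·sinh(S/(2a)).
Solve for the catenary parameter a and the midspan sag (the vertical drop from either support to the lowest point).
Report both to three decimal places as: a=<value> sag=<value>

seed: a₀ = √(S³/(24(L−S))) = √(154.967³/(24·19.025)) = 90.279862
iter 1: u=0.858259  f(a)=+7.131e-01  f'(a)=-4.533e-01  a ← 90.279862 − (+7.131e-01/-4.533e-01) = 91.852882
iter 2: u=0.843561  f(a)=+1.906e-02  f'(a)=-4.294e-01  a ← 91.852882 − (+1.906e-02/-4.294e-01) = 91.897282
iter 3: u=0.843153  f(a)=+1.446e-05  f'(a)=-4.287e-01  a ← 91.897282 − (+1.446e-05/-4.287e-01) = 91.897316
iter 4: u=0.843153  f(a)=+8.328e-12  f'(a)=-4.287e-01  a ← 91.897316 − (+8.328e-12/-4.287e-01) = 91.897316
converged: |Δa| < 1e-12 after 4 iterations
sag = a·(cosh(S/(2a)) − 1) = 91.897316·(cosh(0.843153) − 1) = 34.646829
T_max/T_min = cosh(S/(2a)) = 1.377017

a=91.897 sag=34.647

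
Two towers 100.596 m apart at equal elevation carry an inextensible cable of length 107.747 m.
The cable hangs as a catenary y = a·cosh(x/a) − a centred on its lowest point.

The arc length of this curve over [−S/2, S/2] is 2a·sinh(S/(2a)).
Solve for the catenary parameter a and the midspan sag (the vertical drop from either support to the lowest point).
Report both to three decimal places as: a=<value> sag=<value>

a=77.824 sag=16.828

seed: a₀ = √(S³/(24(L−S))) = √(100.596³/(24·7.151)) = 77.016195
iter 1: u=0.653083  f(a)=+1.541e-01  f'(a)=-1.937e-01  a ← 77.016195 − (+1.541e-01/-1.937e-01) = 77.811368
iter 2: u=0.646409  f(a)=+2.418e-03  f'(a)=-1.877e-01  a ← 77.811368 − (+2.418e-03/-1.877e-01) = 77.824252
iter 3: u=0.646302  f(a)=+6.171e-07  f'(a)=-1.876e-01  a ← 77.824252 − (+6.171e-07/-1.876e-01) = 77.824256
iter 4: u=0.646302  f(a)=+4.263e-14  f'(a)=-1.876e-01  a ← 77.824256 − (+4.263e-14/-1.876e-01) = 77.824256
converged: |Δa| < 1e-12 after 4 iterations
sag = a·(cosh(S/(2a)) − 1) = 77.824256·(cosh(0.646302) − 1) = 16.827574
T_max/T_min = cosh(S/(2a)) = 1.216225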